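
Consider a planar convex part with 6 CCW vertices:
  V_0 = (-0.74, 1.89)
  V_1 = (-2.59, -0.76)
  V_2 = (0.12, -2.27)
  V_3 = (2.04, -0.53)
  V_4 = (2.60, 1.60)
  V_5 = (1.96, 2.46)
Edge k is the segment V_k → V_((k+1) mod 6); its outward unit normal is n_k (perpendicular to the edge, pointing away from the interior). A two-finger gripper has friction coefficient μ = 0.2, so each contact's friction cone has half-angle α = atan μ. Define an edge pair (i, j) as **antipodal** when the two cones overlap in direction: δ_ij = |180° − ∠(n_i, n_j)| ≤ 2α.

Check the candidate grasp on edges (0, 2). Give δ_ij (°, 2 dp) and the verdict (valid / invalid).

δ = 12.90°, valid

α = atan 0.2 = 11.31°;  2α = 22.62°
edge 0: e_0 = (-1.85, -2.65);  n_0 = (-0.8200, +0.5724)
edge 2: e_2 = (+1.92, +1.74);  n_2 = (+0.6715, -0.7410)
∠(n_0, n_2) = 167.10°
δ = |180° − 167.10°| = 12.90°
12.90° ≤ 2α = 22.62°  →  valid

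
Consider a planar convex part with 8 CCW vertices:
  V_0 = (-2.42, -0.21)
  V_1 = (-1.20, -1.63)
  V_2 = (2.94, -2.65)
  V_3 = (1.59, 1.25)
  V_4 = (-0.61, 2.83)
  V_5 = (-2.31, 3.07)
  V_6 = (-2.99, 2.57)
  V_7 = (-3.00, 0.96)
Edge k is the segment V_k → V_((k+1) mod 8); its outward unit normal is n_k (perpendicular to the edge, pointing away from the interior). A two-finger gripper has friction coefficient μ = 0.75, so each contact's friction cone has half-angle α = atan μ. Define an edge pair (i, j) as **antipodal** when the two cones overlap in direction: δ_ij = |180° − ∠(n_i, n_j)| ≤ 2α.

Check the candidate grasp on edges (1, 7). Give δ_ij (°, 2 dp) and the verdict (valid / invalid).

δ = 130.21°, invalid

α = atan 0.75 = 36.87°;  2α = 73.74°
edge 1: e_1 = (+4.14, -1.02);  n_1 = (-0.2392, -0.9710)
edge 7: e_7 = (+0.58, -1.17);  n_7 = (-0.8960, -0.4441)
∠(n_1, n_7) = 49.79°
δ = |180° − 49.79°| = 130.21°
130.21° > 2α = 73.74°  →  invalid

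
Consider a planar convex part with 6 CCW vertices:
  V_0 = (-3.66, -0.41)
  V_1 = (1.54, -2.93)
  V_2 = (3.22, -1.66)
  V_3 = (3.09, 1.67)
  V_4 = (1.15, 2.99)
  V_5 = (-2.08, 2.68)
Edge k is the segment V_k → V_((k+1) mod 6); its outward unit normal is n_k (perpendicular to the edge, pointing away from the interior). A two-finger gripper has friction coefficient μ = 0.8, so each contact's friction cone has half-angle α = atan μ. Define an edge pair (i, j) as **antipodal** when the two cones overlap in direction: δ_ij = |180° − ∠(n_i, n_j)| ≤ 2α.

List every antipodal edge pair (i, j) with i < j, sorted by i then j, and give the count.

α = atan 0.8 = 38.66°;  2α = 77.32°
n_0 = (-0.4361, -0.8999)
n_1 = (+0.6030, -0.7977)
n_2 = (+0.9992, +0.0390)
n_3 = (+0.5625, +0.8268)
n_4 = (-0.0955, +0.9954)
n_5 = (-0.8904, +0.4553)
  (0,1): δ = 117.06°  ·
  (0,2): δ = 61.91°  ✓
  (0,3): δ = 8.38°  ✓
  (0,4): δ = 31.34°  ✓
  (0,5): δ = 88.77°  ·
  (1,2): δ = 124.85°  ·
  (1,3): δ = 71.32°  ✓
  (1,4): δ = 31.61°  ✓
  (1,5): δ = 25.83°  ✓
  (2,3): δ = 126.47°  ·
  (2,4): δ = 86.75°  ·
  (2,5): δ = 29.32°  ✓
  (3,4): δ = 140.29°  ·
  (3,5): δ = 82.85°  ·
  (4,5): δ = 122.56°  ·
antipodal pairs: 7

count = 7; pairs: (0,2), (0,3), (0,4), (1,3), (1,4), (1,5), (2,5)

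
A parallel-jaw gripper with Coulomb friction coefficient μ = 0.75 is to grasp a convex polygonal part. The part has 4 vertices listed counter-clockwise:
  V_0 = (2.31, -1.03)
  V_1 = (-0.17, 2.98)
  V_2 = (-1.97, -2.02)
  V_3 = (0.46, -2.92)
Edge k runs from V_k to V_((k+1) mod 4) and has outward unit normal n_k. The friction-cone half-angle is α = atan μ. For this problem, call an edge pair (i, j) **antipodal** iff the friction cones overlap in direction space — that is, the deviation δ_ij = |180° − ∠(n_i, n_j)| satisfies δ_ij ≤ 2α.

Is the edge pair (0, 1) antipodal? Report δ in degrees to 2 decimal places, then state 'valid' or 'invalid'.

α = atan 0.75 = 36.87°;  2α = 73.74°
edge 0: e_0 = (-2.48, +4.01);  n_0 = (+0.8505, +0.5260)
edge 1: e_1 = (-1.80, -5.00);  n_1 = (-0.9409, +0.3387)
∠(n_0, n_1) = 128.47°
δ = |180° − 128.47°| = 51.53°
51.53° ≤ 2α = 73.74°  →  valid

δ = 51.53°, valid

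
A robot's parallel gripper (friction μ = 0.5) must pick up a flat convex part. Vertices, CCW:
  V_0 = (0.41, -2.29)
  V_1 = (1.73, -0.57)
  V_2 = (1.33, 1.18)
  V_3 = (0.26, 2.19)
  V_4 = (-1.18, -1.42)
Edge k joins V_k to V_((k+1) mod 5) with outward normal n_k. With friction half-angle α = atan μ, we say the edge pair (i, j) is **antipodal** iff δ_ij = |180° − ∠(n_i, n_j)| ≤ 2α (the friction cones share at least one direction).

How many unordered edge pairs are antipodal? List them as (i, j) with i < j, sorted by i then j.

α = atan 0.5 = 26.57°;  2α = 53.13°
n_0 = (+0.7933, -0.6088)
n_1 = (+0.9749, +0.2228)
n_2 = (+0.6864, +0.7272)
n_3 = (-0.9288, +0.3705)
n_4 = (-0.4800, -0.8773)
  (0,1): δ = 129.62°  ·
  (0,2): δ = 95.84°  ·
  (0,3): δ = 15.76°  ✓
  (0,4): δ = 98.82°  ·
  (1,2): δ = 146.22°  ·
  (1,3): δ = 34.62°  ✓
  (1,4): δ = 48.44°  ✓
  (2,3): δ = 68.40°  ·
  (2,4): δ = 14.66°  ✓
  (3,4): δ = 96.94°  ·
antipodal pairs: 4

count = 4; pairs: (0,3), (1,3), (1,4), (2,4)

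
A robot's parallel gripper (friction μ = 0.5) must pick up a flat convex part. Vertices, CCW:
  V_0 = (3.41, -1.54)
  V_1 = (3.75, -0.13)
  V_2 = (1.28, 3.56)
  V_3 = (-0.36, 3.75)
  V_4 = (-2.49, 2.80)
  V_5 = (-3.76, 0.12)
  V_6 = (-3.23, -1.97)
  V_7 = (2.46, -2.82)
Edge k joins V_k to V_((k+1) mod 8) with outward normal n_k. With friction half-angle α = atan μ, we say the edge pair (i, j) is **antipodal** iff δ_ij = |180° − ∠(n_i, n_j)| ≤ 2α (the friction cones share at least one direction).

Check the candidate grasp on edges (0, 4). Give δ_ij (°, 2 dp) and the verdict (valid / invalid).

δ = 11.80°, valid

α = atan 0.5 = 26.57°;  2α = 53.13°
edge 0: e_0 = (+0.34, +1.41);  n_0 = (+0.9721, -0.2344)
edge 4: e_4 = (-1.27, -2.68);  n_4 = (-0.9037, +0.4282)
∠(n_0, n_4) = 168.20°
δ = |180° − 168.20°| = 11.80°
11.80° ≤ 2α = 53.13°  →  valid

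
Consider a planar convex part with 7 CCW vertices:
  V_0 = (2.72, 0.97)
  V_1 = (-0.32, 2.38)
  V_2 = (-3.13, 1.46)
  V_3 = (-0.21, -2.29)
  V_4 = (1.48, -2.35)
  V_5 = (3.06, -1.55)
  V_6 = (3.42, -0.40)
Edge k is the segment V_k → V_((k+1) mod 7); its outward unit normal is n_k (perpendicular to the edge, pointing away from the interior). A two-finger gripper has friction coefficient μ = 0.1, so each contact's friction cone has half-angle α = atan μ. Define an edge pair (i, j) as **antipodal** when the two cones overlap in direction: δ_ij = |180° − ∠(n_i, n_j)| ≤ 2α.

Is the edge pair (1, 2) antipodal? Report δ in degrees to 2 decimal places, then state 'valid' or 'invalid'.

α = atan 0.1 = 5.71°;  2α = 11.42°
edge 1: e_1 = (-2.81, -0.92);  n_1 = (-0.3112, +0.9504)
edge 2: e_2 = (+2.92, -3.75);  n_2 = (-0.7890, -0.6144)
∠(n_1, n_2) = 109.78°
δ = |180° − 109.78°| = 70.22°
70.22° > 2α = 11.42°  →  invalid

δ = 70.22°, invalid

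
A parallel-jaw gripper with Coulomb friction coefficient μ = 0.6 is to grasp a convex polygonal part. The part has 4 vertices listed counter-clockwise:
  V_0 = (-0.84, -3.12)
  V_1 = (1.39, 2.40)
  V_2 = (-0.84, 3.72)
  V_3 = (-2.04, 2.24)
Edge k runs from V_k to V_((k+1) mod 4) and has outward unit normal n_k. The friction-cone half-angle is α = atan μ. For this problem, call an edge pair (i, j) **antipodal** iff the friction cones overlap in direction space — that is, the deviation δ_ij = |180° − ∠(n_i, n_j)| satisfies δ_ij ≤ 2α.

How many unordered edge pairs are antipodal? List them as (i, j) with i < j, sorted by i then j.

α = atan 0.6 = 30.96°;  2α = 61.93°
n_0 = (+0.9272, -0.3746)
n_1 = (+0.5094, +0.8605)
n_2 = (-0.7768, +0.6298)
n_3 = (-0.9758, -0.2185)
  (0,1): δ = 98.62°  ·
  (0,2): δ = 17.04°  ✓
  (0,3): δ = 34.62°  ✓
  (1,2): δ = 98.41°  ·
  (1,3): δ = 46.76°  ✓
  (2,3): δ = 128.35°  ·
antipodal pairs: 3

count = 3; pairs: (0,2), (0,3), (1,3)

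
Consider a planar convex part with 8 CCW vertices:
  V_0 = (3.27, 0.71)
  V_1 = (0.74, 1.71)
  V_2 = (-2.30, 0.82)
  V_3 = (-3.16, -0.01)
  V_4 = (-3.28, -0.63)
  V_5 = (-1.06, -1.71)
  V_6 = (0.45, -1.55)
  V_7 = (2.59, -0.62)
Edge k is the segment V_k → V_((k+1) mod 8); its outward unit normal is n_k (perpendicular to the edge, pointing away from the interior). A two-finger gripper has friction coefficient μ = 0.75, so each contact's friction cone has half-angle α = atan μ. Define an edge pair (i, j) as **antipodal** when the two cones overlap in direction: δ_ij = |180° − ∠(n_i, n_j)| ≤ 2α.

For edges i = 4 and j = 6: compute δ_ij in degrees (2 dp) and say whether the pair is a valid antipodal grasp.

δ = 130.57°, invalid

α = atan 0.75 = 36.87°;  2α = 73.74°
edge 4: e_4 = (+2.22, -1.08);  n_4 = (-0.4375, -0.8992)
edge 6: e_6 = (+2.14, +0.93);  n_6 = (+0.3986, -0.9171)
∠(n_4, n_6) = 49.43°
δ = |180° − 49.43°| = 130.57°
130.57° > 2α = 73.74°  →  invalid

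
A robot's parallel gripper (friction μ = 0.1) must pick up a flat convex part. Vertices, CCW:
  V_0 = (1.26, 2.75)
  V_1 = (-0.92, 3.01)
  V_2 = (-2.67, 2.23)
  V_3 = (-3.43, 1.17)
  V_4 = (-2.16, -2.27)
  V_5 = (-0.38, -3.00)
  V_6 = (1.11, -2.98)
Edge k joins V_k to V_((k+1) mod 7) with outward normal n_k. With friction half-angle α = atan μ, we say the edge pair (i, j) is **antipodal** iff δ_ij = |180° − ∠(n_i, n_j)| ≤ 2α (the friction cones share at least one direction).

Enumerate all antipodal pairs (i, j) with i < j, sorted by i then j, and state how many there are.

α = atan 0.1 = 5.71°;  2α = 11.42°
n_0 = (+0.1184, +0.9930)
n_1 = (-0.4071, +0.9134)
n_2 = (-0.8127, +0.5827)
n_3 = (-0.9381, -0.3463)
n_4 = (-0.3794, -0.9252)
n_5 = (+0.0134, -0.9999)
n_6 = (+0.9997, -0.0262)
  (0,1): δ = 149.18°  ·
  (0,2): δ = 118.84°  ·
  (0,3): δ = 62.94°  ·
  (0,4): δ = 15.50°  ·
  (0,5): δ = 7.57°  ✓
  (0,6): δ = 95.30°  ·
  (1,2): δ = 149.66°  ·
  (1,3): δ = 93.76°  ·
  (1,4): δ = 46.32°  ·
  (1,5): δ = 23.25°  ·
  (1,6): δ = 64.48°  ·
  (2,3): δ = 124.10°  ·
  (2,4): δ = 76.66°  ·
  (2,5): δ = 53.59°  ·
  (2,6): δ = 34.14°  ·
  (3,4): δ = 132.56°  ·
  (3,5): δ = 109.49°  ·
  (3,6): δ = 21.76°  ·
  (4,5): δ = 156.93°  ·
  (4,6): δ = 69.20°  ·
  (5,6): δ = 92.27°  ·
antipodal pairs: 1

count = 1; pairs: (0,5)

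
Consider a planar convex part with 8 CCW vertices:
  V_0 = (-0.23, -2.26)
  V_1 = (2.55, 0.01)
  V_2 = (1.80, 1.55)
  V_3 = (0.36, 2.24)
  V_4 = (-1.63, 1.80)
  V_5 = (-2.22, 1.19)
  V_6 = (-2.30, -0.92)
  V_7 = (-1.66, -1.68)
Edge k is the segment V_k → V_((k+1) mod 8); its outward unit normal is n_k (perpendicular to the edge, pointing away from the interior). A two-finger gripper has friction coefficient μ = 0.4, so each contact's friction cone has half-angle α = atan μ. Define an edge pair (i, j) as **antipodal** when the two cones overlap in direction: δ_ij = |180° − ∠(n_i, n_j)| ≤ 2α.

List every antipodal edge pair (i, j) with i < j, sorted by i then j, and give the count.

count = 8; pairs: (0,3), (0,4), (1,5), (1,6), (1,7), (2,6), (2,7), (3,7)

α = atan 0.4 = 21.80°;  2α = 43.60°
n_0 = (+0.6325, -0.7746)
n_1 = (+0.8990, +0.4378)
n_2 = (+0.4321, +0.9018)
n_3 = (-0.2159, +0.9764)
n_4 = (-0.7188, +0.6952)
n_5 = (-0.9993, +0.0379)
n_6 = (-0.7649, -0.6441)
n_7 = (-0.3759, -0.9267)
  (0,1): δ = 103.27°  ·
  (0,2): δ = 64.84°  ·
  (0,3): δ = 26.77°  ✓
  (0,4): δ = 6.72°  ✓
  (0,5): δ = 48.60°  ·
  (0,6): δ = 90.87°  ·
  (0,7): δ = 118.69°  ·
  (1,2): δ = 141.57°  ·
  (1,3): δ = 103.50°  ·
  (1,4): δ = 70.01°  ·
  (1,5): δ = 28.14°  ✓
  (1,6): δ = 14.13°  ✓
  (1,7): δ = 41.96°  ✓
  (2,3): δ = 141.93°  ·
  (2,4): δ = 108.44°  ·
  (2,5): δ = 66.57°  ·
  (2,6): δ = 24.30°  ✓
  (2,7): δ = 3.52°  ✓
  (3,4): δ = 146.51°  ·
  (3,5): δ = 104.64°  ·
  (3,6): δ = 62.37°  ·
  (3,7): δ = 34.55°  ✓
  (4,5): δ = 138.13°  ·
  (4,6): δ = 95.85°  ·
  (4,7): δ = 68.03°  ·
  (5,6): δ = 137.73°  ·
  (5,7): δ = 109.91°  ·
  (6,7): δ = 152.18°  ·
antipodal pairs: 8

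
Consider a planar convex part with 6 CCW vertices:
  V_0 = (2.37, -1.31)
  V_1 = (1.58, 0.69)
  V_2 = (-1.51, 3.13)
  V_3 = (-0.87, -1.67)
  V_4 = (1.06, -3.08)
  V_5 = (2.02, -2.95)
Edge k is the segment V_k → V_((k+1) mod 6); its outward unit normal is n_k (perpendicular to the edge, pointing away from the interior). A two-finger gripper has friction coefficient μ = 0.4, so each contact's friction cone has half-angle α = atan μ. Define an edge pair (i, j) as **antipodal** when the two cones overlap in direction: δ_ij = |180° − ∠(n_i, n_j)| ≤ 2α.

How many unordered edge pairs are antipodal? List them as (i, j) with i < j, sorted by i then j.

count = 4; pairs: (0,2), (0,3), (1,3), (2,5)

α = atan 0.4 = 21.80°;  2α = 43.60°
n_0 = (+0.9301, +0.3674)
n_1 = (+0.6197, +0.7848)
n_2 = (-0.9912, -0.1322)
n_3 = (-0.5899, -0.8075)
n_4 = (+0.1342, -0.9910)
n_5 = (+0.9780, -0.2087)
  (0,1): δ = 149.85°  ·
  (0,2): δ = 13.96°  ✓
  (0,3): δ = 32.30°  ✓
  (0,4): δ = 76.16°  ·
  (0,5): δ = 146.40°  ·
  (1,2): δ = 44.11°  ·
  (1,3): δ = 2.15°  ✓
  (1,4): δ = 46.01°  ·
  (1,5): δ = 116.25°  ·
  (2,3): δ = 133.75°  ·
  (2,4): δ = 89.88°  ·
  (2,5): δ = 19.64°  ✓
  (3,4): δ = 136.14°  ·
  (3,5): δ = 65.90°  ·
  (4,5): δ = 109.76°  ·
antipodal pairs: 4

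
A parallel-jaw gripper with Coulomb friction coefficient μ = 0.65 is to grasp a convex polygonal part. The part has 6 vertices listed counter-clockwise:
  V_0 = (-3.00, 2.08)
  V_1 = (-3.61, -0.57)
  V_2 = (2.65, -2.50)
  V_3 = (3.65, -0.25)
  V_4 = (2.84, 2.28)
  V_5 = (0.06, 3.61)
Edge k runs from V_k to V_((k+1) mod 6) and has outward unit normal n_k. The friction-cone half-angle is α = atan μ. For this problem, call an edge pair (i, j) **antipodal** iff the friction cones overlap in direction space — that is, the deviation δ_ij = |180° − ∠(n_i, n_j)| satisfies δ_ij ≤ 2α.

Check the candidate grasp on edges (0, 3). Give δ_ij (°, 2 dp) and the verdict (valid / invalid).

α = atan 0.65 = 33.02°;  2α = 66.05°
edge 0: e_0 = (-0.61, -2.65);  n_0 = (-0.9745, +0.2243)
edge 3: e_3 = (-0.81, +2.53);  n_3 = (+0.9524, +0.3049)
∠(n_0, n_3) = 149.28°
δ = |180° − 149.28°| = 30.72°
30.72° ≤ 2α = 66.05°  →  valid

δ = 30.72°, valid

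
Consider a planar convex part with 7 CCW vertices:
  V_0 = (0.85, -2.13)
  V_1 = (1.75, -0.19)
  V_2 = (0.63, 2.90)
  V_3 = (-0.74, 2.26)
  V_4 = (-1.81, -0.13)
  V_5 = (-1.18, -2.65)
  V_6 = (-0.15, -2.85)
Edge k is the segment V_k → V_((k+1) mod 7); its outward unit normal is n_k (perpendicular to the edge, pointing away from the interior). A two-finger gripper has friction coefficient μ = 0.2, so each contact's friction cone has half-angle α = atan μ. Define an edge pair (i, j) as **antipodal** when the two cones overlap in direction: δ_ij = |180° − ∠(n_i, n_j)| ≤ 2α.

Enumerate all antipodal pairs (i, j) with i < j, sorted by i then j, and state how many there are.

α = atan 0.2 = 11.31°;  2α = 22.62°
n_0 = (+0.9071, -0.4208)
n_1 = (+0.9401, +0.3408)
n_2 = (-0.4232, +0.9060)
n_3 = (-0.9127, +0.4086)
n_4 = (-0.9701, -0.2425)
n_5 = (-0.1906, -0.9817)
n_6 = (+0.5843, -0.8115)
  (0,1): δ = 135.19°  ·
  (0,2): δ = 40.07°  ·
  (0,3): δ = 0.77°  ✓
  (0,4): δ = 38.92°  ·
  (0,5): δ = 103.90°  ·
  (0,6): δ = 150.64°  ·
  (1,2): δ = 84.88°  ·
  (1,3): δ = 44.04°  ·
  (1,4): δ = 5.89°  ✓
  (1,5): δ = 59.09°  ·
  (1,6): δ = 105.83°  ·
  (2,3): δ = 139.16°  ·
  (2,4): δ = 101.00°  ·
  (2,5): δ = 36.03°  ·
  (2,6): δ = 10.71°  ✓
  (3,4): δ = 141.85°  ·
  (3,5): δ = 76.87°  ·
  (3,6): δ = 30.13°  ·
  (4,5): δ = 115.02°  ·
  (4,6): δ = 68.28°  ·
  (5,6): δ = 133.26°  ·
antipodal pairs: 3

count = 3; pairs: (0,3), (1,4), (2,6)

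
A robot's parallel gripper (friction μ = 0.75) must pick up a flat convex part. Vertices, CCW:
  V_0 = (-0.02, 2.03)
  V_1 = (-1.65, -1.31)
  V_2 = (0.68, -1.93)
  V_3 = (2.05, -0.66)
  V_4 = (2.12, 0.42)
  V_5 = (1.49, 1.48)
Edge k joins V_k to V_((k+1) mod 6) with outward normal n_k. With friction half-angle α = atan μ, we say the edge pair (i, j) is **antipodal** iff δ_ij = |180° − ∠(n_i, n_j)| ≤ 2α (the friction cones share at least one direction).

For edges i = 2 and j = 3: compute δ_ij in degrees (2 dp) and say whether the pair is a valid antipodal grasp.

δ = 136.54°, invalid

α = atan 0.75 = 36.87°;  2α = 73.74°
edge 2: e_2 = (+1.37, +1.27);  n_2 = (+0.6798, -0.7334)
edge 3: e_3 = (+0.07, +1.08);  n_3 = (+0.9979, -0.0647)
∠(n_2, n_3) = 43.46°
δ = |180° − 43.46°| = 136.54°
136.54° > 2α = 73.74°  →  invalid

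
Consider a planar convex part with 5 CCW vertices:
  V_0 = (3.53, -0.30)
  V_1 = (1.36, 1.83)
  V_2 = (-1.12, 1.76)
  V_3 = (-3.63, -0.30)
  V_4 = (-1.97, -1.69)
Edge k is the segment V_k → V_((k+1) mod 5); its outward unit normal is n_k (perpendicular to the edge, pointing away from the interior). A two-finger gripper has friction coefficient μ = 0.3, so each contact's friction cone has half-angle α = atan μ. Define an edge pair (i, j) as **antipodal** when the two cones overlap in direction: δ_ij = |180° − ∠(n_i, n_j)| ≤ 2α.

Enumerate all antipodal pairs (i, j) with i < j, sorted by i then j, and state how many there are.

count = 3; pairs: (0,3), (1,4), (2,4)

α = atan 0.3 = 16.70°;  2α = 33.40°
n_0 = (+0.7005, +0.7137)
n_1 = (-0.0282, +0.9996)
n_2 = (-0.6344, +0.7730)
n_3 = (-0.6420, -0.7667)
n_4 = (+0.2450, -0.9695)
  (0,1): δ = 133.92°  ·
  (0,2): δ = 96.16°  ·
  (0,3): δ = 4.53°  ✓
  (0,4): δ = 58.65°  ·
  (1,2): δ = 142.24°  ·
  (1,3): δ = 41.56°  ·
  (1,4): δ = 12.57°  ✓
  (2,3): δ = 79.32°  ·
  (2,4): δ = 25.19°  ✓
  (3,4): δ = 125.88°  ·
antipodal pairs: 3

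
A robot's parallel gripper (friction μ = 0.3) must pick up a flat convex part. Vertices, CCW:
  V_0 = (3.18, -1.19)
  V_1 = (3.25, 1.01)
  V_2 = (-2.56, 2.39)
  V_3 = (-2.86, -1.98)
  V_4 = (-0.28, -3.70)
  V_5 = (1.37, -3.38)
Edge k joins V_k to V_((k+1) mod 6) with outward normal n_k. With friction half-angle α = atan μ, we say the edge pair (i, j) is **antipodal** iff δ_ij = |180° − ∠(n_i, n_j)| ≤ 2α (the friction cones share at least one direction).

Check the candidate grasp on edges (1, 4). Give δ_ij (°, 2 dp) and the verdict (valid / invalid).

δ = 24.34°, valid

α = atan 0.3 = 16.70°;  2α = 33.40°
edge 1: e_1 = (-5.81, +1.38);  n_1 = (+0.2311, +0.9729)
edge 4: e_4 = (+1.65, +0.32);  n_4 = (+0.1904, -0.9817)
∠(n_1, n_4) = 155.66°
δ = |180° − 155.66°| = 24.34°
24.34° ≤ 2α = 33.40°  →  valid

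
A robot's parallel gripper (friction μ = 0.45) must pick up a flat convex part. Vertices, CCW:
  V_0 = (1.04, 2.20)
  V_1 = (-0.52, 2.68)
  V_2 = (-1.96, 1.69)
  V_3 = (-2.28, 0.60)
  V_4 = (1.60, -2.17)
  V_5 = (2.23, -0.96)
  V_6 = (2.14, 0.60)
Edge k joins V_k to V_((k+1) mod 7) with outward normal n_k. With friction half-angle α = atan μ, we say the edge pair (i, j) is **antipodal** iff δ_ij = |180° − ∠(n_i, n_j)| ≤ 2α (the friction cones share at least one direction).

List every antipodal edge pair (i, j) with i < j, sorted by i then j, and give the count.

α = atan 0.45 = 24.23°;  2α = 48.46°
n_0 = (+0.2941, +0.9558)
n_1 = (-0.5665, +0.8240)
n_2 = (-0.9595, +0.2817)
n_3 = (-0.5810, -0.8139)
n_4 = (+0.8870, -0.4618)
n_5 = (+0.9983, +0.0576)
n_6 = (+0.8240, +0.5665)
  (0,1): δ = 128.39°  ·
  (0,2): δ = 89.26°  ·
  (0,3): δ = 18.42°  ✓
  (0,4): δ = 79.60°  ·
  (0,5): δ = 110.40°  ·
  (0,6): δ = 141.61°  ·
  (1,2): δ = 140.87°  ·
  (1,3): δ = 70.03°  ·
  (1,4): δ = 27.99°  ✓
  (1,5): δ = 58.79°  ·
  (1,6): δ = 90.00°  ·
  (2,3): δ = 109.16°  ·
  (2,4): δ = 11.14°  ✓
  (2,5): δ = 19.66°  ✓
  (2,6): δ = 50.87°  ·
  (3,4): δ = 81.98°  ·
  (3,5): δ = 51.17°  ·
  (3,6): δ = 19.97°  ✓
  (4,5): δ = 149.19°  ·
  (4,6): δ = 117.99°  ·
  (5,6): δ = 148.79°  ·
antipodal pairs: 5

count = 5; pairs: (0,3), (1,4), (2,4), (2,5), (3,6)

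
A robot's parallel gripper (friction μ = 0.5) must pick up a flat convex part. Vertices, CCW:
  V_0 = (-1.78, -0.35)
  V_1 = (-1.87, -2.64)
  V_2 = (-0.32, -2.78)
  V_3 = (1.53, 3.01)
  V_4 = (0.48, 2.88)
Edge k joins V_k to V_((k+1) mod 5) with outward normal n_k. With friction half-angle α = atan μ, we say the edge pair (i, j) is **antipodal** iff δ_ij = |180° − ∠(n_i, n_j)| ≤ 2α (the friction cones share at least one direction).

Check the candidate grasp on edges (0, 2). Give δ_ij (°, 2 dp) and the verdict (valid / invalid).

α = atan 0.5 = 26.57°;  2α = 53.13°
edge 0: e_0 = (-0.09, -2.29);  n_0 = (-0.9992, +0.0393)
edge 2: e_2 = (+1.85, +5.79);  n_2 = (+0.9526, -0.3044)
∠(n_0, n_2) = 164.53°
δ = |180° − 164.53°| = 15.47°
15.47° ≤ 2α = 53.13°  →  valid

δ = 15.47°, valid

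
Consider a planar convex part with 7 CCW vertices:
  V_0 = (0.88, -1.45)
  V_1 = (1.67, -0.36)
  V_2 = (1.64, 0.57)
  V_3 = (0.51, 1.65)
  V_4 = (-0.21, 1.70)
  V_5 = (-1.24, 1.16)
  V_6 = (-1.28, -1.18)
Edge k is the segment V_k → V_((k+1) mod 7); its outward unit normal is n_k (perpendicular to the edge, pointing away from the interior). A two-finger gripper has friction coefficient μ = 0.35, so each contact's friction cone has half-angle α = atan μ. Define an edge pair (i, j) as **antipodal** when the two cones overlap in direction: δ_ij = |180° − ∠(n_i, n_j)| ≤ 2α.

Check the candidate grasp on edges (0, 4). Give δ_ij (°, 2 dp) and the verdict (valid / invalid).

δ = 26.40°, valid

α = atan 0.35 = 19.29°;  2α = 38.58°
edge 0: e_0 = (+0.79, +1.09);  n_0 = (+0.8097, -0.5868)
edge 4: e_4 = (-1.03, -0.54);  n_4 = (-0.4643, +0.8857)
∠(n_0, n_4) = 153.60°
δ = |180° − 153.60°| = 26.40°
26.40° ≤ 2α = 38.58°  →  valid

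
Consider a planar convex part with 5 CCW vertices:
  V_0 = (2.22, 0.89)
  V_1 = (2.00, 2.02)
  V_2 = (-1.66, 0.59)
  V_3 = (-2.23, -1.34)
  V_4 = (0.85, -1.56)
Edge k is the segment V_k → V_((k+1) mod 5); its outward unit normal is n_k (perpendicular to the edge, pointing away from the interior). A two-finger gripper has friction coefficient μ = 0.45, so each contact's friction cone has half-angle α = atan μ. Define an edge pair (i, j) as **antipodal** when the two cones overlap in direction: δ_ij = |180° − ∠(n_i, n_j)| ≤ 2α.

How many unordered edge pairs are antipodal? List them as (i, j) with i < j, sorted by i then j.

α = atan 0.45 = 24.23°;  2α = 48.46°
n_0 = (+0.9816, +0.1911)
n_1 = (-0.3639, +0.9314)
n_2 = (-0.9590, +0.2832)
n_3 = (-0.0712, -0.9975)
n_4 = (+0.8728, -0.4881)
  (0,1): δ = 79.68°  ·
  (0,2): δ = 27.47°  ✓
  (0,3): δ = 74.90°  ·
  (0,4): δ = 139.77°  ·
  (1,2): δ = 127.79°  ·
  (1,3): δ = 25.43°  ✓
  (1,4): δ = 39.45°  ✓
  (2,3): δ = 77.63°  ·
  (2,4): δ = 12.76°  ✓
  (3,4): δ = 115.13°  ·
antipodal pairs: 4

count = 4; pairs: (0,2), (1,3), (1,4), (2,4)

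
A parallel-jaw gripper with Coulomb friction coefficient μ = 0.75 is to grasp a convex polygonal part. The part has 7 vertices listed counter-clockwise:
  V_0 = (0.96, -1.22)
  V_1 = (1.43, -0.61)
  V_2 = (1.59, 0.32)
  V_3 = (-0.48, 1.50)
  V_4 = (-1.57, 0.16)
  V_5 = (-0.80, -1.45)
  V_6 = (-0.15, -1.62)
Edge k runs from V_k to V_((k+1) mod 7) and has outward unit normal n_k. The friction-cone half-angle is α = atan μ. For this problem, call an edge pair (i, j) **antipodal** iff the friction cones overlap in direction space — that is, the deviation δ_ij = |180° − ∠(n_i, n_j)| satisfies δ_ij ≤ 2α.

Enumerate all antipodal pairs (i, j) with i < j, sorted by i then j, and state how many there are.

α = atan 0.75 = 36.87°;  2α = 73.74°
n_0 = (+0.7921, -0.6103)
n_1 = (+0.9855, -0.1696)
n_2 = (+0.4952, +0.8688)
n_3 = (-0.7758, +0.6310)
n_4 = (-0.9021, -0.4315)
n_5 = (-0.2530, -0.9675)
n_6 = (+0.3390, -0.9408)
  (0,1): δ = 152.15°  ·
  (0,2): δ = 82.07°  ·
  (0,3): δ = 1.51°  ✓
  (0,4): δ = 63.17°  ✓
  (0,5): δ = 112.96°  ·
  (0,6): δ = 147.43°  ·
  (1,2): δ = 109.92°  ·
  (1,3): δ = 29.36°  ✓
  (1,4): δ = 35.32°  ✓
  (1,5): δ = 85.11°  ·
  (1,6): δ = 119.58°  ·
  (2,3): δ = 99.44°  ·
  (2,4): δ = 34.75°  ✓
  (2,5): δ = 15.03°  ✓
  (2,6): δ = 49.50°  ✓
  (3,4): δ = 115.31°  ·
  (3,5): δ = 65.53°  ✓
  (3,6): δ = 31.06°  ✓
  (4,5): δ = 130.22°  ·
  (4,6): δ = 95.74°  ·
  (5,6): δ = 145.53°  ·
antipodal pairs: 9

count = 9; pairs: (0,3), (0,4), (1,3), (1,4), (2,4), (2,5), (2,6), (3,5), (3,6)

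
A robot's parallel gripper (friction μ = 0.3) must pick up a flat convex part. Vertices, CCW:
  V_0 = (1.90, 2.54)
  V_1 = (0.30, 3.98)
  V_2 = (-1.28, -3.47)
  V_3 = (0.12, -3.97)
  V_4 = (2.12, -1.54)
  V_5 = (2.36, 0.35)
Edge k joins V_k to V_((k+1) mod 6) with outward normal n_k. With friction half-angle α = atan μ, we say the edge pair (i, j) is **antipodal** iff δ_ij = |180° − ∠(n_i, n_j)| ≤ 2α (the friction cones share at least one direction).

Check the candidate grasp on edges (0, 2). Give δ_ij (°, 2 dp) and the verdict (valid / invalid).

α = atan 0.3 = 16.70°;  2α = 33.40°
edge 0: e_0 = (-1.60, +1.44);  n_0 = (+0.6690, +0.7433)
edge 2: e_2 = (+1.40, -0.50);  n_2 = (-0.3363, -0.9417)
∠(n_0, n_2) = 157.67°
δ = |180° − 157.67°| = 22.33°
22.33° ≤ 2α = 33.40°  →  valid

δ = 22.33°, valid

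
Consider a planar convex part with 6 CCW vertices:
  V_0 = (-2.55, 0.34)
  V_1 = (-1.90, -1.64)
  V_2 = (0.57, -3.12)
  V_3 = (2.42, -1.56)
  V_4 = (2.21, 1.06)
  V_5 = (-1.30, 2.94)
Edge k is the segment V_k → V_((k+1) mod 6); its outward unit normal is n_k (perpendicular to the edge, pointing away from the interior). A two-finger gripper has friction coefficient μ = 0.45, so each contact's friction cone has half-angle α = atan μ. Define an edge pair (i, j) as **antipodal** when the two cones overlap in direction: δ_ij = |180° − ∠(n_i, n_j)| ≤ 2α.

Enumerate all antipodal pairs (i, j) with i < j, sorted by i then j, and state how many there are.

α = atan 0.45 = 24.23°;  2α = 48.46°
n_0 = (-0.9501, -0.3119)
n_1 = (-0.5140, -0.8578)
n_2 = (+0.6446, -0.7645)
n_3 = (+0.9968, +0.0799)
n_4 = (+0.4722, +0.8815)
n_5 = (-0.9013, +0.4333)
  (0,1): δ = 139.10°  ·
  (0,2): δ = 68.04°  ·
  (0,3): δ = 13.59°  ✓
  (0,4): δ = 43.65°  ✓
  (0,5): δ = 136.15°  ·
  (1,2): δ = 108.93°  ·
  (1,3): δ = 54.49°  ·
  (1,4): δ = 2.76°  ✓
  (1,5): δ = 95.25°  ·
  (2,3): δ = 125.56°  ·
  (2,4): δ = 68.31°  ·
  (2,5): δ = 24.18°  ✓
  (3,4): δ = 122.76°  ·
  (3,5): δ = 30.26°  ✓
  (4,5): δ = 87.50°  ·
antipodal pairs: 5

count = 5; pairs: (0,3), (0,4), (1,4), (2,5), (3,5)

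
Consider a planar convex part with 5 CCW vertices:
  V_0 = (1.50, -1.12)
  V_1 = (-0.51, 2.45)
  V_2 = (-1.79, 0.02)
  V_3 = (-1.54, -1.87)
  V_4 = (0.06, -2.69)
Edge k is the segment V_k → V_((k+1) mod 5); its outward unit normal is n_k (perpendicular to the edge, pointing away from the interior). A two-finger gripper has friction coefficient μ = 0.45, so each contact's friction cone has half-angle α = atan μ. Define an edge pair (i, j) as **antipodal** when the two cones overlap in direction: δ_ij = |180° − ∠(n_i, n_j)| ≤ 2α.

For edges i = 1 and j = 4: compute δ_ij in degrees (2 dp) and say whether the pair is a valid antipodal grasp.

δ = 14.75°, valid

α = atan 0.45 = 24.23°;  2α = 48.46°
edge 1: e_1 = (-1.28, -2.43);  n_1 = (-0.8848, +0.4660)
edge 4: e_4 = (+1.44, +1.57);  n_4 = (+0.7370, -0.6759)
∠(n_1, n_4) = 165.25°
δ = |180° − 165.25°| = 14.75°
14.75° ≤ 2α = 48.46°  →  valid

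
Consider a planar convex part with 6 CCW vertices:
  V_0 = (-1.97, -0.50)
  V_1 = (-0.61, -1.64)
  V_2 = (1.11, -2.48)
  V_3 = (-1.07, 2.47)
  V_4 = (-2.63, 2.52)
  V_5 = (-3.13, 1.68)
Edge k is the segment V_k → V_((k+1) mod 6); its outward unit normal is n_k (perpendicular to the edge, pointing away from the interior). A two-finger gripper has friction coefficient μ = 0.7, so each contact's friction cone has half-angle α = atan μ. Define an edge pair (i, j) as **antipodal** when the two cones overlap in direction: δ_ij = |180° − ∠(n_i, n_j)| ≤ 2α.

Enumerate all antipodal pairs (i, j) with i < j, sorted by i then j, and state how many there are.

α = atan 0.7 = 34.99°;  2α = 69.98°
n_0 = (-0.6424, -0.7664)
n_1 = (-0.4388, -0.8986)
n_2 = (+0.9152, +0.4030)
n_3 = (+0.0320, +0.9995)
n_4 = (-0.8593, +0.5115)
n_5 = (-0.8828, -0.4697)
  (0,1): δ = 166.06°  ·
  (0,2): δ = 26.26°  ✓
  (0,3): δ = 38.14°  ✓
  (0,4): δ = 99.21°  ·
  (0,5): δ = 157.99°  ·
  (1,2): δ = 40.20°  ✓
  (1,3): δ = 24.19°  ✓
  (1,4): δ = 85.27°  ·
  (1,5): δ = 144.05°  ·
  (2,3): δ = 115.60°  ·
  (2,4): δ = 54.53°  ✓
  (2,5): δ = 4.25°  ✓
  (3,4): δ = 118.93°  ·
  (3,5): δ = 60.15°  ✓
  (4,5): δ = 121.22°  ·
antipodal pairs: 7

count = 7; pairs: (0,2), (0,3), (1,2), (1,3), (2,4), (2,5), (3,5)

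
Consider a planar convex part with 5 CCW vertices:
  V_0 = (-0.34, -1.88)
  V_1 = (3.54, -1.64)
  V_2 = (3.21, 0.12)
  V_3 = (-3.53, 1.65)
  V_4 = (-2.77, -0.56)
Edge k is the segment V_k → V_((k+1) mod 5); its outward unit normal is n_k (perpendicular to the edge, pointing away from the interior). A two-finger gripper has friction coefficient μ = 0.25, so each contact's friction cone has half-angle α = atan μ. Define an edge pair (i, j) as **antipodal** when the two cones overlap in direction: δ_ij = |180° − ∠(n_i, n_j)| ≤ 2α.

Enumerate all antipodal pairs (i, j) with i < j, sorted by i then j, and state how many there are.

α = atan 0.25 = 14.04°;  2α = 28.07°
n_0 = (+0.0617, -0.9981)
n_1 = (+0.9829, +0.1843)
n_2 = (+0.2214, +0.9752)
n_3 = (-0.9456, -0.3252)
n_4 = (-0.4773, -0.8787)
  (0,1): δ = 82.92°  ·
  (0,2): δ = 16.33°  ✓
  (0,3): δ = 105.44°  ·
  (0,4): δ = 147.95°  ·
  (1,2): δ = 113.41°  ·
  (1,3): δ = 8.36°  ✓
  (1,4): δ = 50.87°  ·
  (2,3): δ = 58.23°  ·
  (2,4): δ = 15.72°  ✓
  (3,4): δ = 137.49°  ·
antipodal pairs: 3

count = 3; pairs: (0,2), (1,3), (2,4)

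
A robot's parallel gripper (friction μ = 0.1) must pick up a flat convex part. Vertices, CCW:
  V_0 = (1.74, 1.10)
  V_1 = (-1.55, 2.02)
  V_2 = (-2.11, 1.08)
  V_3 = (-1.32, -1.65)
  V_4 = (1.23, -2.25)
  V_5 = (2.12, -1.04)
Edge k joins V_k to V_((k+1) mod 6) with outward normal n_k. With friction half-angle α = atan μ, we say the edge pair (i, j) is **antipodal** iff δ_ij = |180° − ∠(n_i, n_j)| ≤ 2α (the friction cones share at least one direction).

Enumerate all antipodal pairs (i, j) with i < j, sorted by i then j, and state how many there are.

α = atan 0.1 = 5.71°;  2α = 11.42°
n_0 = (+0.2693, +0.9631)
n_1 = (-0.8591, +0.5118)
n_2 = (-0.9606, -0.2780)
n_3 = (-0.2290, -0.9734)
n_4 = (+0.8056, -0.5925)
n_5 = (+0.9846, +0.1748)
  (0,1): δ = 105.16°  ·
  (0,2): δ = 58.24°  ·
  (0,3): δ = 2.38°  ✓
  (0,4): δ = 69.29°  ·
  (0,5): δ = 115.69°  ·
  (1,2): δ = 133.08°  ·
  (1,3): δ = 72.46°  ·
  (1,4): δ = 5.55°  ✓
  (1,5): δ = 40.85°  ·
  (2,3): δ = 119.38°  ·
  (2,4): δ = 52.48°  ·
  (2,5): δ = 6.07°  ✓
  (3,4): δ = 113.10°  ·
  (3,5): δ = 66.69°  ·
  (4,5): δ = 133.60°  ·
antipodal pairs: 3

count = 3; pairs: (0,3), (1,4), (2,5)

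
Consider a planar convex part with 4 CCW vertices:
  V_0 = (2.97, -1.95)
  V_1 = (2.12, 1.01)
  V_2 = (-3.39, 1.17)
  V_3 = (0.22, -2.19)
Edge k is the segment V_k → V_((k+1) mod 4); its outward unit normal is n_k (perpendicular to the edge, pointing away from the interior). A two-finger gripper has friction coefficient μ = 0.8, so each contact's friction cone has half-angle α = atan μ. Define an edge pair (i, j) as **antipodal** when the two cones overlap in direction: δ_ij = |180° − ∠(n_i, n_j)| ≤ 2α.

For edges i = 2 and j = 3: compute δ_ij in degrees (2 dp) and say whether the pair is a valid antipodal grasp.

δ = 132.07°, invalid

α = atan 0.8 = 38.66°;  2α = 77.32°
edge 2: e_2 = (+3.61, -3.36);  n_2 = (-0.6813, -0.7320)
edge 3: e_3 = (+2.75, +0.24);  n_3 = (+0.0869, -0.9962)
∠(n_2, n_3) = 47.93°
δ = |180° − 47.93°| = 132.07°
132.07° > 2α = 77.32°  →  invalid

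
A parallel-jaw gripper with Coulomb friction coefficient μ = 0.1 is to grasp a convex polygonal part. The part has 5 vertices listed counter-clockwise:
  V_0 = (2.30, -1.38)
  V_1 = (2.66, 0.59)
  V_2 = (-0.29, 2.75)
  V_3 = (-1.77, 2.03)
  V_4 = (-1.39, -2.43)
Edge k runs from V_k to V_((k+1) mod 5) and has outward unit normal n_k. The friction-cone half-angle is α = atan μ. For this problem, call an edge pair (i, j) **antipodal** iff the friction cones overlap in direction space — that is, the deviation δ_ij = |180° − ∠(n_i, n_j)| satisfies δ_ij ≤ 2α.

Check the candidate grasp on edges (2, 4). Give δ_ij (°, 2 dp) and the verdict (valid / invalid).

δ = 10.06°, valid

α = atan 0.1 = 5.71°;  2α = 11.42°
edge 2: e_2 = (-1.48, -0.72);  n_2 = (-0.4375, +0.8992)
edge 4: e_4 = (+3.69, +1.05);  n_4 = (+0.2737, -0.9618)
∠(n_2, n_4) = 169.94°
δ = |180° − 169.94°| = 10.06°
10.06° ≤ 2α = 11.42°  →  valid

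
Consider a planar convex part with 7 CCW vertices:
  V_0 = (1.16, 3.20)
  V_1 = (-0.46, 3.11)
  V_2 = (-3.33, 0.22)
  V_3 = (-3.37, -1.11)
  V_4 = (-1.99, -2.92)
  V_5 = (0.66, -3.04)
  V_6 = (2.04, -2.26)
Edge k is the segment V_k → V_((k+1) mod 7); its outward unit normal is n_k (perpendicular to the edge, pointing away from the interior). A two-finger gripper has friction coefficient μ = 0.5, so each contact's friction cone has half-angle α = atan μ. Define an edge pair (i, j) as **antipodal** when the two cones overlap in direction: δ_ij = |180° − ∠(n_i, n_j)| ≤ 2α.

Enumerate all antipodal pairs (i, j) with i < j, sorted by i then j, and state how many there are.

count = 6; pairs: (0,4), (0,5), (1,4), (1,5), (2,6), (3,6)

α = atan 0.5 = 26.57°;  2α = 53.13°
n_0 = (-0.0555, +0.9985)
n_1 = (-0.7096, +0.7046)
n_2 = (-0.9995, +0.0301)
n_3 = (-0.7952, -0.6063)
n_4 = (-0.0452, -0.9990)
n_5 = (+0.4921, -0.8706)
n_6 = (+0.9873, +0.1591)
  (0,1): δ = 137.98°  ·
  (0,2): δ = 94.90°  ·
  (0,3): δ = 55.86°  ·
  (0,4): δ = 5.77°  ✓
  (0,5): δ = 26.30°  ✓
  (0,6): δ = 95.98°  ·
  (1,2): δ = 136.92°  ·
  (1,3): δ = 97.88°  ·
  (1,4): δ = 47.79°  ✓
  (1,5): δ = 15.72°  ✓
  (1,6): δ = 53.96°  ·
  (2,3): δ = 140.95°  ·
  (2,4): δ = 90.87°  ·
  (2,5): δ = 58.80°  ·
  (2,6): δ = 10.88°  ✓
  (3,4): δ = 129.92°  ·
  (3,5): δ = 97.85°  ·
  (3,6): δ = 28.17°  ✓
  (4,5): δ = 147.93°  ·
  (4,6): δ = 78.25°  ·
  (5,6): δ = 110.32°  ·
antipodal pairs: 6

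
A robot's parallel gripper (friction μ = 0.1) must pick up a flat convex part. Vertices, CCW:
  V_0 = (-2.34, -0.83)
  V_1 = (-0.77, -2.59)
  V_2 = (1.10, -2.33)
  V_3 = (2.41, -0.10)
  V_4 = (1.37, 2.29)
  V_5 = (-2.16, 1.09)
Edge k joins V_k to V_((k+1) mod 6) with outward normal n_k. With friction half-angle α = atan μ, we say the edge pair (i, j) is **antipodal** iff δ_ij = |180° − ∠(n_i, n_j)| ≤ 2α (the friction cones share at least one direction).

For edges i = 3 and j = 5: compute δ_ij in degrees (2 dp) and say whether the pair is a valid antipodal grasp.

δ = 28.87°, invalid

α = atan 0.1 = 5.71°;  2α = 11.42°
edge 3: e_3 = (-1.04, +2.39);  n_3 = (+0.9169, +0.3990)
edge 5: e_5 = (-0.18, -1.92);  n_5 = (-0.9956, +0.0933)
∠(n_3, n_5) = 151.13°
δ = |180° − 151.13°| = 28.87°
28.87° > 2α = 11.42°  →  invalid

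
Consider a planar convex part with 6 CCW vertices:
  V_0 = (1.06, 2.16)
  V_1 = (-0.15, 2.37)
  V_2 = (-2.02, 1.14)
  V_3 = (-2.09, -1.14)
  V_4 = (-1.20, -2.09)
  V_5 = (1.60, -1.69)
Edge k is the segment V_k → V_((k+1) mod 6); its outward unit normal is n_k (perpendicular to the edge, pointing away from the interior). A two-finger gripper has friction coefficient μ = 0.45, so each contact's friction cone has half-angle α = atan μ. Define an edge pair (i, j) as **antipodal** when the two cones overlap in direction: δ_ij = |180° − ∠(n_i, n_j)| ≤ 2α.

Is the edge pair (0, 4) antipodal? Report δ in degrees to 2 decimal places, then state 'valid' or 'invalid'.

δ = 17.98°, valid

α = atan 0.45 = 24.23°;  2α = 48.46°
edge 0: e_0 = (-1.21, +0.21);  n_0 = (+0.1710, +0.9853)
edge 4: e_4 = (+2.80, +0.40);  n_4 = (+0.1414, -0.9899)
∠(n_0, n_4) = 162.02°
δ = |180° − 162.02°| = 17.98°
17.98° ≤ 2α = 48.46°  →  valid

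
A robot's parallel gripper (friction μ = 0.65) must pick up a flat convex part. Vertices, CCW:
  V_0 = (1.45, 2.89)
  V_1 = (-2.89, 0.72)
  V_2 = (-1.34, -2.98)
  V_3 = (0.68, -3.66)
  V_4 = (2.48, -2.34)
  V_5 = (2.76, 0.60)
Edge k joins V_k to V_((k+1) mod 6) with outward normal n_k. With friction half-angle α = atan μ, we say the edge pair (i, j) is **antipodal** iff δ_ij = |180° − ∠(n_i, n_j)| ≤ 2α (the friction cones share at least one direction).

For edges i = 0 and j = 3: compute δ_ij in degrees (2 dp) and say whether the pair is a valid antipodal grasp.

δ = 9.69°, valid

α = atan 0.65 = 33.02°;  2α = 66.05°
edge 0: e_0 = (-4.34, -2.17);  n_0 = (-0.4472, +0.8944)
edge 3: e_3 = (+1.80, +1.32);  n_3 = (+0.5914, -0.8064)
∠(n_0, n_3) = 170.31°
δ = |180° − 170.31°| = 9.69°
9.69° ≤ 2α = 66.05°  →  valid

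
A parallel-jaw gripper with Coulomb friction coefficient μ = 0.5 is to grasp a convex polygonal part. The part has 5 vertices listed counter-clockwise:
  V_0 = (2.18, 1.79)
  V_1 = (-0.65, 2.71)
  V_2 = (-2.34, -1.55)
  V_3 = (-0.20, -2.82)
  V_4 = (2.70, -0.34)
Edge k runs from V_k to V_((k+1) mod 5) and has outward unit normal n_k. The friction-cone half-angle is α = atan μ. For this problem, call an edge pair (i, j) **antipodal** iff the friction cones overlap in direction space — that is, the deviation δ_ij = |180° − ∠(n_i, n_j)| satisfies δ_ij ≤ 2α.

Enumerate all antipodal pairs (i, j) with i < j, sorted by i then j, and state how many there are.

count = 4; pairs: (0,2), (1,3), (1,4), (2,4)

α = atan 0.5 = 26.57°;  2α = 53.13°
n_0 = (+0.3092, +0.9510)
n_1 = (-0.9295, +0.3688)
n_2 = (-0.5104, -0.8600)
n_3 = (+0.6499, -0.7600)
n_4 = (+0.9715, +0.2372)
  (0,1): δ = 93.63°  ·
  (0,2): δ = 12.68°  ✓
  (0,3): δ = 58.54°  ·
  (0,4): δ = 121.73°  ·
  (1,2): δ = 99.05°  ·
  (1,3): δ = 27.82°  ✓
  (1,4): δ = 35.36°  ✓
  (2,3): δ = 108.78°  ·
  (2,4): δ = 45.59°  ✓
  (3,4): δ = 116.82°  ·
antipodal pairs: 4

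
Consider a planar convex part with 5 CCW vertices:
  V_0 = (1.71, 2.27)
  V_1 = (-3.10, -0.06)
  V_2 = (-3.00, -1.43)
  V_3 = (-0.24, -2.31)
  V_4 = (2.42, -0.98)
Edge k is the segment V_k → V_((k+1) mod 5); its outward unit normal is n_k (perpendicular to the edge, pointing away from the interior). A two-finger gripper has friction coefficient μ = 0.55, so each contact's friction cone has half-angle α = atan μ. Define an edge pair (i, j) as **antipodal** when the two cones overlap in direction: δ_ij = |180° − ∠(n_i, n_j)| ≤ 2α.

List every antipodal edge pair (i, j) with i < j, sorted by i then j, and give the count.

α = atan 0.55 = 28.81°;  2α = 57.62°
n_0 = (-0.4360, +0.9000)
n_1 = (-0.9973, -0.0728)
n_2 = (-0.3038, -0.9527)
n_3 = (+0.4472, -0.8944)
n_4 = (+0.9770, +0.2134)
  (0,1): δ = 111.67°  ·
  (0,2): δ = 43.53°  ✓
  (0,3): δ = 0.72°  ✓
  (0,4): δ = 76.48°  ·
  (1,2): δ = 111.86°  ·
  (1,3): δ = 67.61°  ·
  (1,4): δ = 8.15°  ✓
  (2,3): δ = 135.75°  ·
  (2,4): δ = 59.99°  ·
  (3,4): δ = 104.24°  ·
antipodal pairs: 3

count = 3; pairs: (0,2), (0,3), (1,4)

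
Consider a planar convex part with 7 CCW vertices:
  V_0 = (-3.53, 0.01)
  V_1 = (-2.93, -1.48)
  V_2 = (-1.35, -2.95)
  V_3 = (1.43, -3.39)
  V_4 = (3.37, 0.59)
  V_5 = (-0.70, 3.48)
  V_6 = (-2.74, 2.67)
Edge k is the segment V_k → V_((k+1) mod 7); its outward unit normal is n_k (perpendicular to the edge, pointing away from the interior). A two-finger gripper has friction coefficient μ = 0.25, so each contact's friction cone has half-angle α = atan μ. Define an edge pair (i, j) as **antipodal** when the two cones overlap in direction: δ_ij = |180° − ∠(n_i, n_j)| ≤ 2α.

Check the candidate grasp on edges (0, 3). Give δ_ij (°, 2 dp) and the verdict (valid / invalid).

α = atan 0.25 = 14.04°;  2α = 28.07°
edge 0: e_0 = (+0.60, -1.49);  n_0 = (-0.9276, -0.3735)
edge 3: e_3 = (+1.94, +3.98);  n_3 = (+0.8989, -0.4382)
∠(n_0, n_3) = 132.08°
δ = |180° − 132.08°| = 47.92°
47.92° > 2α = 28.07°  →  invalid

δ = 47.92°, invalid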